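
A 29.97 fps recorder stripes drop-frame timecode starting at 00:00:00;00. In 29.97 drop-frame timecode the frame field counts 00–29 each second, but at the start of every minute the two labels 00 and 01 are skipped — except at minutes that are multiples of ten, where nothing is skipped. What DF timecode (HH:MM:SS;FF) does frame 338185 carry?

Each 10-minute DF block holds 10 × 60 × 30 − 9 × 2 = 17982 frames. 338185 ÷ 17982 → 18 full blocks, remainder 14509.
Within the partial block the first minute is 1800 frames and each further minute 1798, so 8 further minute boundaries passed. Total skipped labels = 18 × 18 + 2 × 8 = 340.
Non-drop label index = 338185 + 340 = 338525; at 30 labels/s that is 03:08:04:05, i.e. DF 03:08:04;05.

03:08:04;05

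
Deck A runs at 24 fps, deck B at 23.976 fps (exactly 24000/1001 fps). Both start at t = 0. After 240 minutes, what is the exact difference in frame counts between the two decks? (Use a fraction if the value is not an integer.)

345600/1001 frames

240 min = 14400 s.
A emits 24 × 14400 = 345600 frames; B emits 24000/1001 × 14400 = 345600000/1001.
Difference = 345600/1001 frames (≈ 345.2547); B is behind A.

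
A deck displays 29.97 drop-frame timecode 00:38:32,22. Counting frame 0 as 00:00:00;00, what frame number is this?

Complete 10-minute blocks: 3, each 17982 frames → 53946.
Remaining 8 whole minutes in the current block: 1800 + 7 × 1798 = 14386 frames.
Within the current minute: 32 × 30 + 22 − 2 = 980 (labels ;00/;01 skipped at this minute). Total = 53946 + 14386 + 980 = 69312.

69312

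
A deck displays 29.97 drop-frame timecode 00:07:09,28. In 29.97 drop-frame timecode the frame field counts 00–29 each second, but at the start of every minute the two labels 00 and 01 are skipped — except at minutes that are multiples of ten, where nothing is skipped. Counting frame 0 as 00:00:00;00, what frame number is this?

Complete 10-minute blocks: 0, each 17982 frames → 0.
Remaining 7 whole minutes in the current block: 1800 + 6 × 1798 = 12588 frames.
Within the current minute: 9 × 30 + 28 − 2 = 296 (labels ;00/;01 skipped at this minute). Total = 0 + 12588 + 296 = 12884.

12884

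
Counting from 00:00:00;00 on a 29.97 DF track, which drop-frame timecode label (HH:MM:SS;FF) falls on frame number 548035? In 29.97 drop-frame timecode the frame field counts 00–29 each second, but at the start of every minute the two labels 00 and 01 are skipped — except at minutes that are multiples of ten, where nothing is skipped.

05:04:46;03

Ten DF minutes hold 17982 frames, so frame 548035 lies in block 30 (frames 539460–557441) with 8575 frames into that block.
The block's first minute is 1800 frames and the rest 1798 each; 8575 frames reaches minute 4, so 30 × 18 + 4 × 2 = 548 labels have been skipped so far.
Adding those back, label number 548035 + 548 = 548583 at 30 labels/s is 18286 s + 3 f = 5 h 4 min 46 s frame 3, i.e. 05:04:46;03.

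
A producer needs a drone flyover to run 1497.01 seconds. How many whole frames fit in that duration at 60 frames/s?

Frames = 1497.01 × 60 = 449103/5 ≈ 89820.6000.
Complete frames: 89820.

89820 frames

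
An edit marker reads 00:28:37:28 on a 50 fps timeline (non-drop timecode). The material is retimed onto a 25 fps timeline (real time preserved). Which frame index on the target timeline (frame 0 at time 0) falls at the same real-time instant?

frame 42939

Source frame index: (0×3600 + 28×60 + 37) × 50 + 28 = 85878.
Real time: 85878 / (50) = 42939/25 s.
Target frame: (42939/25) × (25) = 42939.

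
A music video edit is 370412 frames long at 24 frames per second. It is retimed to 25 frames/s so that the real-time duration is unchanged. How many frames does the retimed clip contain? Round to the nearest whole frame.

Frames at target rate = 370412 × (25) / (24) = 2315075/6 ≈ 385845.833.
Nearest whole frame: 385846.

385846 frames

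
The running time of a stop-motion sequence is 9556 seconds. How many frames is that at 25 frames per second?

238900 frames

Frames = 9556 × 25 = 238900.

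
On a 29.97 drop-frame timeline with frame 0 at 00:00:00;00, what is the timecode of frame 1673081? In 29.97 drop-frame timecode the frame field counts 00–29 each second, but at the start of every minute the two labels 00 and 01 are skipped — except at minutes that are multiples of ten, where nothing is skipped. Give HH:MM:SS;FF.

15:30:25;05

Ten DF minutes hold 17982 frames, so frame 1673081 lies in block 93 (frames 1672326–1690307) with 755 frames into that block.
The block's first minute is 1800 frames and the rest 1798 each; 755 frames reaches minute 0, so 93 × 18 + 0 × 2 = 1674 labels have been skipped so far.
Adding those back, label number 1673081 + 1674 = 1674755 at 30 labels/s is 55825 s + 5 f = 15 h 30 min 25 s frame 5, i.e. 15:30:25;05.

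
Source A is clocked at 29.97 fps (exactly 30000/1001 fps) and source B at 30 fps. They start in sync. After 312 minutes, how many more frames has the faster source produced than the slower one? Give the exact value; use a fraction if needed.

312 min = 18720 s.
A emits 30000/1001 × 18720 = 43200000/77 frames; B emits 30 × 18720 = 561600.
Difference = 43200/77 frames (≈ 561.0390); B is ahead of A.

43200/77 frames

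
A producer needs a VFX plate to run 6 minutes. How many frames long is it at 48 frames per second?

17280 frames

6 min = 360 s.
Frames = 360 × 48 = 17280.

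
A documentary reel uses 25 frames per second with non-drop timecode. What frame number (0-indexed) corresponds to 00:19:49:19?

Total seconds to the label: (0 × 3600 + 19 × 60 + 49) = 1189.
Frame index = 1189 × 25 + 19 = 29744.

29744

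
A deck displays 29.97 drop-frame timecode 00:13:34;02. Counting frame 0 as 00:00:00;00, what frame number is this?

24398

Complete 10-minute blocks: 1, each 17982 frames → 17982.
Remaining 3 whole minutes in the current block: 1800 + 2 × 1798 = 5396 frames.
Within the current minute: 34 × 30 + 2 − 2 = 1020 (labels ;00/;01 skipped at this minute). Total = 17982 + 5396 + 1020 = 24398.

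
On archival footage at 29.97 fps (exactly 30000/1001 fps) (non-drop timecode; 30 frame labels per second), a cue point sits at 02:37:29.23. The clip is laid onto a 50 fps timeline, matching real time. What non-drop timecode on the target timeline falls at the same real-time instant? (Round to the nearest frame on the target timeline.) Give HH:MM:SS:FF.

02:37:39:11

Source frame index: (2×3600 + 37×60 + 29) × 30 + 23 = 283493.
Real time: 283493 / (30000/1001) = 283776493/30000 s.
Target frame: (283776493/30000) × (50) = 283776493/600 ≈ 472960.822 → 472961.
At 50 labels/s: frame 472961 → 02:37:39:11.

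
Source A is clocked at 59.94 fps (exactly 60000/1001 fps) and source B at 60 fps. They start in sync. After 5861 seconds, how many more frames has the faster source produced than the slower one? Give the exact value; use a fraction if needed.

A emits 60000/1001 × 5861 = 351660000/1001 frames; B emits 60 × 5861 = 351660.
Difference = 351660/1001 frames (≈ 351.3087); B is ahead of A.

351660/1001 frames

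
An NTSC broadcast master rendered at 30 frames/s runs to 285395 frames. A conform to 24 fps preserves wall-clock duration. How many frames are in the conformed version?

Target frames = source frames × (target rate / source rate) = 285395 × (24)/(30) = 285395 × 4/5 = 228316.

228316 frames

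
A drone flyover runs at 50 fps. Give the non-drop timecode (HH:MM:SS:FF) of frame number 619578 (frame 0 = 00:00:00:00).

619578 ÷ 50 = 12391 full seconds, remainder 28 frames.
12391 s = 3 h 26 min 31 s.
Timecode: 03:26:31:28.

03:26:31:28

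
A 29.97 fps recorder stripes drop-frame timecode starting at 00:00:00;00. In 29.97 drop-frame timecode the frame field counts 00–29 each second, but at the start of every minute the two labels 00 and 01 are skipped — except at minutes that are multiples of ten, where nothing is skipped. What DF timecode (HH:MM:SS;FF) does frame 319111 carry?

02:57:27;21

Each 10-minute DF block holds 10 × 60 × 30 − 9 × 2 = 17982 frames. 319111 ÷ 17982 → 17 full blocks, remainder 13417.
Within the partial block the first minute is 1800 frames and each further minute 1798, so 7 further minute boundaries passed. Total skipped labels = 18 × 17 + 2 × 7 = 320.
Non-drop label index = 319111 + 320 = 319431; at 30 labels/s that is 02:57:27:21, i.e. DF 02:57:27;21.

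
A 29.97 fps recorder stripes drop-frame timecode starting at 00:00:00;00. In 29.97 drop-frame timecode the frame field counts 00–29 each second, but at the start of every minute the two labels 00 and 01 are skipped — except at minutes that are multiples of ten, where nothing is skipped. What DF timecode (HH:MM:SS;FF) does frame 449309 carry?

04:09:51;29

Each 10-minute DF block holds 10 × 60 × 30 − 9 × 2 = 17982 frames. 449309 ÷ 17982 → 24 full blocks, remainder 17741.
Within the partial block the first minute is 1800 frames and each further minute 1798, so 9 further minute boundaries passed. Total skipped labels = 18 × 24 + 2 × 9 = 450.
Non-drop label index = 449309 + 450 = 449759; at 30 labels/s that is 04:09:51:29, i.e. DF 04:09:51;29.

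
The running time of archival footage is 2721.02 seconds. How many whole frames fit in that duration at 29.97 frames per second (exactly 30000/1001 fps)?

81549 frames

Frames = 2721.02 × 30000/1001 = 81630600/1001 ≈ 81549.0509.
Complete frames: 81549.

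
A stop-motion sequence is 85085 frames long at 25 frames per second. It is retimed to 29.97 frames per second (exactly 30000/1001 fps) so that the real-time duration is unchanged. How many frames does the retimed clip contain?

Target frames = source frames × (target rate / source rate) = 85085 × (30000/1001)/(25) = 85085 × 1200/1001 = 102000.

102000 frames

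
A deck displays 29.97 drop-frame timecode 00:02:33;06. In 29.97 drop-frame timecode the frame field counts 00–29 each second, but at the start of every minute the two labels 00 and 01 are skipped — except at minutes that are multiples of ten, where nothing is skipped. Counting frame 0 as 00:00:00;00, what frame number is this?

4592

Complete 10-minute blocks: 0, each 17982 frames → 0.
Remaining 2 whole minutes in the current block: 1800 + 1 × 1798 = 3598 frames.
Within the current minute: 33 × 30 + 6 − 2 = 994 (labels ;00/;01 skipped at this minute). Total = 0 + 3598 + 994 = 4592.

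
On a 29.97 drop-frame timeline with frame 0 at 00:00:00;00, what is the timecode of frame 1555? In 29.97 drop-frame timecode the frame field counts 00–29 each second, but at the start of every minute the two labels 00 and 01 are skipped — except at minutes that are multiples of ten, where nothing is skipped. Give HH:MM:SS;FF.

Ten DF minutes hold 17982 frames, so frame 1555 lies in block 0 (frames 0–17981) with 1555 frames into that block.
The block's first minute is 1800 frames and the rest 1798 each; 1555 frames reaches minute 0, so 0 × 18 + 0 × 2 = 0 labels have been skipped so far.
Adding those back, label number 1555 + 0 = 1555 at 30 labels/s is 51 s + 25 f = 0 h 0 min 51 s frame 25, i.e. 00:00:51;25.

00:00:51;25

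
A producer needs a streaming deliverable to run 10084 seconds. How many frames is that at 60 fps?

605040 frames

Frames = 10084 × 60 = 605040.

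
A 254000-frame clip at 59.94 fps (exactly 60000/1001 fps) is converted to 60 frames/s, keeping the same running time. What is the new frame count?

254254 frames

Target frames = source frames × (target rate / source rate) = 254000 × (60)/(60000/1001) = 254000 × 1001/1000 = 254254.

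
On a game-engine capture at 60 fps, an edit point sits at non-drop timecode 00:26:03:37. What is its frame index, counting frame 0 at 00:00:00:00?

Total seconds to the label: (0 × 3600 + 26 × 60 + 3) = 1563.
Frame index = 1563 × 60 + 37 = 93817.

frame 93817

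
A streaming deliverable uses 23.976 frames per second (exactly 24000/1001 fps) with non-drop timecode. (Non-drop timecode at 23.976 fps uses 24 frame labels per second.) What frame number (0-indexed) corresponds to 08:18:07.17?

717305

Total seconds to the label: (8 × 3600 + 18 × 60 + 7) = 29887.
Frame index = 29887 × 24 + 17 = 717305.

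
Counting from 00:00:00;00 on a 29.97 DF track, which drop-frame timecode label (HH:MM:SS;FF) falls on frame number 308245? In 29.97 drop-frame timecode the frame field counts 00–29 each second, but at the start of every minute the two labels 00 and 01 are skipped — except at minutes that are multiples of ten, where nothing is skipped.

Ten DF minutes hold 17982 frames, so frame 308245 lies in block 17 (frames 305694–323675) with 2551 frames into that block.
The block's first minute is 1800 frames and the rest 1798 each; 2551 frames reaches minute 1, so 17 × 18 + 1 × 2 = 308 labels have been skipped so far.
Adding those back, label number 308245 + 308 = 308553 at 30 labels/s is 10285 s + 3 f = 2 h 51 min 25 s frame 3, i.e. 02:51:25;03.

02:51:25;03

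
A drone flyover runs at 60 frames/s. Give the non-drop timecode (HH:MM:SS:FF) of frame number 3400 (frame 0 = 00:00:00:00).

3400 ÷ 60 = 56 full seconds, remainder 40 frames.
56 s = 0 h 0 min 56 s.
Timecode: 00:00:56:40.

00:00:56:40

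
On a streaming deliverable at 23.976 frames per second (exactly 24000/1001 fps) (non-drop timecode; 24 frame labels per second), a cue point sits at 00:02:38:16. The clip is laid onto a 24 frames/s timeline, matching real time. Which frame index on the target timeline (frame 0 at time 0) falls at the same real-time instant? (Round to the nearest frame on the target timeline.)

frame 3812

Source frame index: (0×3600 + 2×60 + 38) × 24 + 16 = 3808.
Real time: 3808 / (24000/1001) = 119119/750 s.
Target frame: (119119/750) × (24) = 476476/125 ≈ 3811.808 → 3812.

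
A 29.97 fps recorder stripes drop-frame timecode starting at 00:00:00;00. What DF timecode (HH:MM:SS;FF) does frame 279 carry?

00:00:09;09

Each 10-minute DF block holds 10 × 60 × 30 − 9 × 2 = 17982 frames. 279 ÷ 17982 → 0 full blocks, remainder 279.
Within the partial block the first minute is 1800 frames and each further minute 1798, so 0 further minute boundaries passed. Total skipped labels = 18 × 0 + 2 × 0 = 0.
Non-drop label index = 279 + 0 = 279; at 30 labels/s that is 00:00:09:09, i.e. DF 00:00:09;09.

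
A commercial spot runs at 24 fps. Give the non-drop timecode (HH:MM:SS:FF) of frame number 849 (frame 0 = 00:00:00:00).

00:00:35:09

849 ÷ 24 = 35 full seconds, remainder 9 frames.
35 s = 0 h 0 min 35 s.
Timecode: 00:00:35:09.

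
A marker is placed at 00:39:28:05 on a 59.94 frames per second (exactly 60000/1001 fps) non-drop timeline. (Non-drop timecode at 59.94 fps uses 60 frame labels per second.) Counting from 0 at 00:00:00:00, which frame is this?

142085

Total seconds to the label: (0 × 3600 + 39 × 60 + 28) = 2368.
Frame index = 2368 × 60 + 5 = 142085.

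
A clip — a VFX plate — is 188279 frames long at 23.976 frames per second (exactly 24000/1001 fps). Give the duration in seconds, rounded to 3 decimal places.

Running time = 188279 × 1001/24000 = 188467279/24000 s ≈ 7852.803 s.

7852.803 seconds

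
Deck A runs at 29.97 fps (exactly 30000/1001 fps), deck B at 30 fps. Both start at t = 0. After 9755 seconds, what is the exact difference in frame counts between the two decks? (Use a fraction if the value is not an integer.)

292650/1001 frames

A emits 30000/1001 × 9755 = 292650000/1001 frames; B emits 30 × 9755 = 292650.
Difference = 292650/1001 frames (≈ 292.3576); B is ahead of A.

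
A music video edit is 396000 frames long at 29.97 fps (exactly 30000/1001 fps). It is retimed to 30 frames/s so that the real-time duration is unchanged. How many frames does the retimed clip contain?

Target frames = source frames × (target rate / source rate) = 396000 × (30)/(30000/1001) = 396000 × 1001/1000 = 396396.

396396 frames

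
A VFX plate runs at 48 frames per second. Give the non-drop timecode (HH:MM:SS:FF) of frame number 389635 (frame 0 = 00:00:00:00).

02:15:17:19

389635 ÷ 48 = 8117 full seconds, remainder 19 frames.
8117 s = 2 h 15 min 17 s.
Timecode: 02:15:17:19.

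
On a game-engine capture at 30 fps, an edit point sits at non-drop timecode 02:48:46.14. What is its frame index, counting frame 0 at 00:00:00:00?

frame 303794

Total seconds to the label: (2 × 3600 + 48 × 60 + 46) = 10126.
Frame index = 10126 × 30 + 14 = 303794.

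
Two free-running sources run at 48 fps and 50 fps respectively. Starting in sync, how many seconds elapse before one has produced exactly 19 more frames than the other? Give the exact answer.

The gap grows by |50 − 48| = 2 frames per second.
Time for a 19-frame gap: 19 ÷ (2) = 9.5 s.

9.5 seconds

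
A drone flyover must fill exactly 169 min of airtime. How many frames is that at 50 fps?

169 min = 10140 s.
Frames = 10140 × 50 = 507000.

507000 frames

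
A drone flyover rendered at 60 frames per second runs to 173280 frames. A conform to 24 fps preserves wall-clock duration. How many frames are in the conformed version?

69312 frames

Target frames = source frames × (target rate / source rate) = 173280 × (24)/(60) = 173280 × 2/5 = 69312.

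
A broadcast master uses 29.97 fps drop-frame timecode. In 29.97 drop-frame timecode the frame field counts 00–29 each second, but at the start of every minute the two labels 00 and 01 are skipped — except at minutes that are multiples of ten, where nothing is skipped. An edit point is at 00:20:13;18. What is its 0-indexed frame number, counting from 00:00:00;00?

As if non-drop at 30 labels/s: (0 × 3600 + 20 × 60 + 13) × 30 + 18 = 36408.
Minute boundaries passed: 20; those not divisible by 10: 20 − 2 = 18; dropped labels = 2 × 18 = 36.
Actual frame index = 36408 − 36 = 36372.

36372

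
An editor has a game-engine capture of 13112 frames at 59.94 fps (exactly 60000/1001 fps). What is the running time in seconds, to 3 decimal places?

Running time = 13112 × 1001/60000 = 1640639/7500 s ≈ 218.752 s.

218.752 seconds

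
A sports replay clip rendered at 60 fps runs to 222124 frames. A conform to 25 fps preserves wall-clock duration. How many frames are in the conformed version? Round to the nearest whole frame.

Frames at target rate = 222124 × (25) / (60) = 277655/3 ≈ 92551.667.
Nearest whole frame: 92552.

92552 frames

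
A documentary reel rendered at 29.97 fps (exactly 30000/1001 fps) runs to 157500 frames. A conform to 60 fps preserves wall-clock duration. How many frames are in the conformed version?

315315 frames

Target frames = source frames × (target rate / source rate) = 157500 × (60)/(30000/1001) = 157500 × 1001/500 = 315315.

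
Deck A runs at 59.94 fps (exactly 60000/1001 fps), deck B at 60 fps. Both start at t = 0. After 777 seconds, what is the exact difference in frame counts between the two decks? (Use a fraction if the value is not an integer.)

A emits 60000/1001 × 777 = 6660000/143 frames; B emits 60 × 777 = 46620.
Difference = 6660/143 frames (≈ 46.5734); B is ahead of A.

6660/143 frames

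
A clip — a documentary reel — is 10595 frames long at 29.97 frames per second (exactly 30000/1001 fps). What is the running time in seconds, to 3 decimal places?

Running time = 10595 × 1001/30000 = 2121119/6000 s ≈ 353.520 s.

353.520 seconds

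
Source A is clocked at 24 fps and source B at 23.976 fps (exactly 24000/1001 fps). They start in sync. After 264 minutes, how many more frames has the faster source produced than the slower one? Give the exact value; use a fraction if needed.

34560/91 frames

264 min = 15840 s.
A emits 24 × 15840 = 380160 frames; B emits 24000/1001 × 15840 = 34560000/91.
Difference = 34560/91 frames (≈ 379.7802); B is behind A.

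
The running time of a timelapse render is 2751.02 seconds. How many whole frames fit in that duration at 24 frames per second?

Frames = 2751.02 × 24 = 1650612/25 ≈ 66024.4800.
Complete frames: 66024.

66024 frames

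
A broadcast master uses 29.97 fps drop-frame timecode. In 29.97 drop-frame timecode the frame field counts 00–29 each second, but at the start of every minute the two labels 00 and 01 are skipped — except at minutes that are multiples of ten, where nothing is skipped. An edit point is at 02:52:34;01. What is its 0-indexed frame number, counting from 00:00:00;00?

310311

Complete 10-minute blocks: 17, each 17982 frames → 305694.
Remaining 2 whole minutes in the current block: 1800 + 1 × 1798 = 3598 frames.
Within the current minute: 34 × 30 + 1 − 2 = 1019 (labels ;00/;01 skipped at this minute). Total = 305694 + 3598 + 1019 = 310311.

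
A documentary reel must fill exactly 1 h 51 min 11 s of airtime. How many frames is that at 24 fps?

160104 frames

1 h 51 min 11 s = 6671 s.
Frames = 6671 × 24 = 160104.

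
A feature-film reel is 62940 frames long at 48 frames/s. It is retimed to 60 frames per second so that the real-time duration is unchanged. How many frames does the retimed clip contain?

78675 frames

Target frames = source frames × (target rate / source rate) = 62940 × (60)/(48) = 62940 × 5/4 = 78675.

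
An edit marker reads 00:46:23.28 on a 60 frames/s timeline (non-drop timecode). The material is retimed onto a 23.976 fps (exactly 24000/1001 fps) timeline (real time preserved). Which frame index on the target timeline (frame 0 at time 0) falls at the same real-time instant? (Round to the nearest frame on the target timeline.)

Source frame index: (0×3600 + 46×60 + 23) × 60 + 28 = 167008.
Real time: 167008 / (60) = 41752/15 s.
Target frame: (41752/15) × (24000/1001) = 66803200/1001 ≈ 66736.464 → 66736.

frame 66736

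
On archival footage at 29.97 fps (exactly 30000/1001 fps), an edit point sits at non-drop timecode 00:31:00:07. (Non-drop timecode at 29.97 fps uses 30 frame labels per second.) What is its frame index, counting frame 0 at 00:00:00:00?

Total seconds to the label: (0 × 3600 + 31 × 60 + 0) = 1860.
Frame index = 1860 × 30 + 7 = 55807.

frame 55807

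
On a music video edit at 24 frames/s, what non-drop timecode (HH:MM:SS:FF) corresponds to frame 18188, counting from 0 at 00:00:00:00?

18188 ÷ 24 = 757 full seconds, remainder 20 frames.
757 s = 0 h 12 min 37 s.
Timecode: 00:12:37:20.

00:12:37:20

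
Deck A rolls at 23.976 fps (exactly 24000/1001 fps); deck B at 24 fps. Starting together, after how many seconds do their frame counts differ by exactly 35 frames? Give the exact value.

35035/24 seconds

The gap grows by |24 − 24000/1001| = 24/1001 frames per second.
Time for a 35-frame gap: 35 ÷ (24/1001) = 35035/24 s.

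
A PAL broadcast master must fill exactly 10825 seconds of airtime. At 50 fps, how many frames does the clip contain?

Frames = 10825 × 50 = 541250.

541250 frames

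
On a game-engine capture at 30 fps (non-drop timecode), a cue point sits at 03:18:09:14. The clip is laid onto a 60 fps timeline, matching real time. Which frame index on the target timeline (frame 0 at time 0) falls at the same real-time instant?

frame 713368

Source frame index: (3×3600 + 18×60 + 9) × 30 + 14 = 356684.
Real time: 356684 / (30) = 178342/15 s.
Target frame: (178342/15) × (60) = 713368.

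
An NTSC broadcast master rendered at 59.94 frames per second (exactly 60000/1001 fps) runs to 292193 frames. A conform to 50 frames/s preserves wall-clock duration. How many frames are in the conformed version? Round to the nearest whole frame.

243738 frames

Frames at target rate = 292193 × (50) / (60000/1001) = 292485193/1200 ≈ 243737.661.
Nearest whole frame: 243738.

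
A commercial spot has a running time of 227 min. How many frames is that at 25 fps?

340500 frames

227 min = 13620 s.
Frames = 13620 × 25 = 340500.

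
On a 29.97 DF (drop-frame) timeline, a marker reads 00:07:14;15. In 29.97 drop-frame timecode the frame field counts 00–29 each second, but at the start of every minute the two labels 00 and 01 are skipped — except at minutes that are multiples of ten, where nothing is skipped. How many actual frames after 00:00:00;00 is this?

13021

As if non-drop at 30 labels/s: (0 × 3600 + 7 × 60 + 14) × 30 + 15 = 13035.
Minute boundaries passed: 7; those not divisible by 10: 7 − 0 = 7; dropped labels = 2 × 7 = 14.
Actual frame index = 13035 − 14 = 13021.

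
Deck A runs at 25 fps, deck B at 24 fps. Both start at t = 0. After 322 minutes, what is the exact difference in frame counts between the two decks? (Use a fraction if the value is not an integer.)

322 min = 19320 s.
A emits 25 × 19320 = 483000 frames; B emits 24 × 19320 = 463680.
Difference = 19320 frames; B is behind A.

19320 frames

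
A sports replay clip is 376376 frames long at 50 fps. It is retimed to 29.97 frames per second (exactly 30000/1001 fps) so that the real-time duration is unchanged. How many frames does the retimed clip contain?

225600 frames

Target frames = source frames × (target rate / source rate) = 376376 × (30000/1001)/(50) = 376376 × 600/1001 = 225600.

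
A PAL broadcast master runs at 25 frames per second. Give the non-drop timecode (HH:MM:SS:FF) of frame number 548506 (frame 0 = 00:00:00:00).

06:05:40:06

548506 ÷ 25 = 21940 full seconds, remainder 6 frames.
21940 s = 6 h 5 min 40 s.
Timecode: 06:05:40:06.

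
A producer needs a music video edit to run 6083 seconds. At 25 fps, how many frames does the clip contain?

Frames = 6083 × 25 = 152075.

152075 frames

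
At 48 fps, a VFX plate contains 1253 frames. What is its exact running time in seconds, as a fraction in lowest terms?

1253/48 seconds

Running time = 1253 ÷ (48) = 1253 × 1/48 = 1253/48 s.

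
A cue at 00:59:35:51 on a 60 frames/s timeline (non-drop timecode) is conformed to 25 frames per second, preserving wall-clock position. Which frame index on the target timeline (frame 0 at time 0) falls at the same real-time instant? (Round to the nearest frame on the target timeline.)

Source frame index: (0×3600 + 59×60 + 35) × 60 + 51 = 214551.
Real time: 214551 / (60) = 71517/20 s.
Target frame: (71517/20) × (25) = 357585/4 ≈ 89396.250 → 89396.

frame 89396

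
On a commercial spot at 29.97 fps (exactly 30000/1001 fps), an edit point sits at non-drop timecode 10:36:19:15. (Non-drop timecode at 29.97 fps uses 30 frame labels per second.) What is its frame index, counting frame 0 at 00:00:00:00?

frame 1145385

Total seconds to the label: (10 × 3600 + 36 × 60 + 19) = 38179.
Frame index = 38179 × 30 + 15 = 1145385.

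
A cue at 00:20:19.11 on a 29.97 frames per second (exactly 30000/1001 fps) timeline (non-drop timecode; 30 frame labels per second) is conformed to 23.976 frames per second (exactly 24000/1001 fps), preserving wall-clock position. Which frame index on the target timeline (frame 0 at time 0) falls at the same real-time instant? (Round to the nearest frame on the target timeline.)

frame 29265

Source frame index: (0×3600 + 20×60 + 19) × 30 + 11 = 36581.
Real time: 36581 / (30000/1001) = 36617581/30000 s.
Target frame: (36617581/30000) × (24000/1001) = 146324/5 ≈ 29264.800 → 29265.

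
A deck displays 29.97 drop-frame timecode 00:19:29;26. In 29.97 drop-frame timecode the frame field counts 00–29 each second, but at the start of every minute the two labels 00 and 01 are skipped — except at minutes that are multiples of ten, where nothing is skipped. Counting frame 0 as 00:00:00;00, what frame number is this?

As if non-drop at 30 labels/s: (0 × 3600 + 19 × 60 + 29) × 30 + 26 = 35096.
Minute boundaries passed: 19; those not divisible by 10: 19 − 1 = 18; dropped labels = 2 × 18 = 36.
Actual frame index = 35096 − 36 = 35060.

35060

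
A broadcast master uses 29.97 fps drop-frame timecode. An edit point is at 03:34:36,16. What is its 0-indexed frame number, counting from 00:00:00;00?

385910

Complete 10-minute blocks: 21, each 17982 frames → 377622.
Remaining 4 whole minutes in the current block: 1800 + 3 × 1798 = 7194 frames.
Within the current minute: 36 × 30 + 16 − 2 = 1094 (labels ;00/;01 skipped at this minute). Total = 377622 + 7194 + 1094 = 385910.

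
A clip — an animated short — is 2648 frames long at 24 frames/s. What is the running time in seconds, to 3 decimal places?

Running time = 2648 × 1/24 = 331/3 s ≈ 110.333 s.

110.333 seconds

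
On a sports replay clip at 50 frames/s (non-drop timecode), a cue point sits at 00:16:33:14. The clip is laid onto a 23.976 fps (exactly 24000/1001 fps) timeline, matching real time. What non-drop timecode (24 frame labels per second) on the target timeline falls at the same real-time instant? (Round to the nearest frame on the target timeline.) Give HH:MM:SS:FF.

Source frame index: (0×3600 + 16×60 + 33) × 50 + 14 = 49664.
Real time: 49664 / (50) = 24832/25 s.
Target frame: (24832/25) × (24000/1001) = 23838720/1001 ≈ 23814.905 → 23815.
At 24 labels/s: frame 23815 → 00:16:32:07.

00:16:32:07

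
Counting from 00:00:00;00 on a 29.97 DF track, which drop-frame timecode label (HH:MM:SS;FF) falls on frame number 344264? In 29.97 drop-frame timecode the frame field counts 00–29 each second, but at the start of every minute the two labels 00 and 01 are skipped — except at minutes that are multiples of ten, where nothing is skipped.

03:11:26;28

Each 10-minute DF block holds 10 × 60 × 30 − 9 × 2 = 17982 frames. 344264 ÷ 17982 → 19 full blocks, remainder 2606.
Within the partial block the first minute is 1800 frames and each further minute 1798, so 1 further minute boundary passed. Total skipped labels = 18 × 19 + 2 × 1 = 344.
Non-drop label index = 344264 + 344 = 344608; at 30 labels/s that is 03:11:26:28, i.e. DF 03:11:26;28.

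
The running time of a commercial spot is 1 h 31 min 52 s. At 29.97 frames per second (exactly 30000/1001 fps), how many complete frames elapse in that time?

1 h 31 min 52 s = 5512 s.
Frames = 5512 × 30000/1001 = 12720000/77 ≈ 165194.8052.
Complete frames: 165194.

165194 frames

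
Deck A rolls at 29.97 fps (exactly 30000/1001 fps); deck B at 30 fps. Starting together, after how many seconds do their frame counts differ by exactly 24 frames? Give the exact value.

800.8 seconds

The gap grows by |30 − 30000/1001| = 30/1001 frames per second.
Time for a 24-frame gap: 24 ÷ (30/1001) = 800.8 s.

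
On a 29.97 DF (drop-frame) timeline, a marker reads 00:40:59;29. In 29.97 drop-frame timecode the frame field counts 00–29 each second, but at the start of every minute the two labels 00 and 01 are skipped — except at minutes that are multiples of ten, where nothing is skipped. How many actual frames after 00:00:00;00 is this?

73727

Complete 10-minute blocks: 4, each 17982 frames → 71928.
Remaining 0 whole minutes in the current block: 0 frames.
Within the current minute: 59 × 30 + 29 = 1799. Total = 71928 + 0 + 1799 = 73727.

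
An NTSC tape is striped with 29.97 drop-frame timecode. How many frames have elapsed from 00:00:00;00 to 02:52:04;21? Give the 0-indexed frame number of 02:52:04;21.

309431

As if non-drop at 30 labels/s: (2 × 3600 + 52 × 60 + 4) × 30 + 21 = 309741.
Minute boundaries passed: 172; those not divisible by 10: 172 − 17 = 155; dropped labels = 2 × 155 = 310.
Actual frame index = 309741 − 310 = 309431.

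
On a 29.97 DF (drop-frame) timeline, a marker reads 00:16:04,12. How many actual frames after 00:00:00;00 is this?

Complete 10-minute blocks: 1, each 17982 frames → 17982.
Remaining 6 whole minutes in the current block: 1800 + 5 × 1798 = 10790 frames.
Within the current minute: 4 × 30 + 12 − 2 = 130 (labels ;00/;01 skipped at this minute). Total = 17982 + 10790 + 130 = 28902.

28902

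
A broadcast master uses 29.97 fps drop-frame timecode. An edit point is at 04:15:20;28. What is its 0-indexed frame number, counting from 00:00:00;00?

As if non-drop at 30 labels/s: (4 × 3600 + 15 × 60 + 20) × 30 + 28 = 459628.
Minute boundaries passed: 255; those not divisible by 10: 255 − 25 = 230; dropped labels = 2 × 230 = 460.
Actual frame index = 459628 − 460 = 459168.

459168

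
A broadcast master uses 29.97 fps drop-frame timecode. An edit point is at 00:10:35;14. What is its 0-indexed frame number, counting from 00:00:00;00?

Complete 10-minute blocks: 1, each 17982 frames → 17982.
Remaining 0 whole minutes in the current block: 0 frames.
Within the current minute: 35 × 30 + 14 = 1064. Total = 17982 + 0 + 1064 = 19046.

19046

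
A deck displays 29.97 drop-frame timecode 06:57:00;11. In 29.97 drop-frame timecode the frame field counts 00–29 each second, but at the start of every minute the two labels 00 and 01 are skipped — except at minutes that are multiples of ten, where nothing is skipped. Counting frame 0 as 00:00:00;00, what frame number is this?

As if non-drop at 30 labels/s: (6 × 3600 + 57 × 60 + 0) × 30 + 11 = 750611.
Minute boundaries passed: 417; those not divisible by 10: 417 − 41 = 376; dropped labels = 2 × 376 = 752.
Actual frame index = 750611 − 752 = 749859.

749859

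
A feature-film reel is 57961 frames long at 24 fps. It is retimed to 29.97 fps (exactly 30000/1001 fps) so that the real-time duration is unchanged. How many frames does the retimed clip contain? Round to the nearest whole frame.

72379 frames

Frames at target rate = 57961 × (30000/1001) / (24) = 72451250/1001 ≈ 72378.871.
Nearest whole frame: 72379.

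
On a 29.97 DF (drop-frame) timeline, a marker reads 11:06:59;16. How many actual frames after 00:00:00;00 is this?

As if non-drop at 30 labels/s: (11 × 3600 + 6 × 60 + 59) × 30 + 16 = 1200586.
Minute boundaries passed: 666; those not divisible by 10: 666 − 66 = 600; dropped labels = 2 × 600 = 1200.
Actual frame index = 1200586 − 1200 = 1199386.

1199386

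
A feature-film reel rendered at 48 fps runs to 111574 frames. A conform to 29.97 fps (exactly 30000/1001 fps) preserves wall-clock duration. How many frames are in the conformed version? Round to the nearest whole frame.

69664 frames

Frames at target rate = 111574 × (30000/1001) / (48) = 69733750/1001 ≈ 69664.086.
Nearest whole frame: 69664.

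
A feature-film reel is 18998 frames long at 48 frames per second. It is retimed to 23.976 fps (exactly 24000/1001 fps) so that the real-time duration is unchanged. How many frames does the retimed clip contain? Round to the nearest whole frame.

Frames at target rate = 18998 × (24000/1001) / (48) = 1357000/143 ≈ 9489.510.
Nearest whole frame: 9490.

9490 frames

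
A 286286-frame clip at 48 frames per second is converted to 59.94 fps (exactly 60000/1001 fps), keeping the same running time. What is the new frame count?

Target frames = source frames × (target rate / source rate) = 286286 × (60000/1001)/(48) = 286286 × 1250/1001 = 357500.

357500 frames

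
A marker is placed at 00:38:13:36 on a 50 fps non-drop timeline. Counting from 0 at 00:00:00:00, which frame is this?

Total seconds to the label: (0 × 3600 + 38 × 60 + 13) = 2293.
Frame index = 2293 × 50 + 36 = 114686.

114686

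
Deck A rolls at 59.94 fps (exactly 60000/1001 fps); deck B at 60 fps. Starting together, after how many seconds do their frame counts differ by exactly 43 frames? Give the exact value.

The gap grows by |60 − 60000/1001| = 60/1001 frames per second.
Time for a 43-frame gap: 43 ÷ (60/1001) = 43043/60 s.

43043/60 seconds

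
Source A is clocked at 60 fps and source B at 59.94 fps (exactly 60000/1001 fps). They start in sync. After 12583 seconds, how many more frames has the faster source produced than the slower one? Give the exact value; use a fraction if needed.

A emits 60 × 12583 = 754980 frames; B emits 60000/1001 × 12583 = 754980000/1001.
Difference = 754980/1001 frames (≈ 754.2258); B is behind A.

754980/1001 frames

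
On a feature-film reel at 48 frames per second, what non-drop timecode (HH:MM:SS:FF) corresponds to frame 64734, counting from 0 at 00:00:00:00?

64734 ÷ 48 = 1348 full seconds, remainder 30 frames.
1348 s = 0 h 22 min 28 s.
Timecode: 00:22:28:30.

00:22:28:30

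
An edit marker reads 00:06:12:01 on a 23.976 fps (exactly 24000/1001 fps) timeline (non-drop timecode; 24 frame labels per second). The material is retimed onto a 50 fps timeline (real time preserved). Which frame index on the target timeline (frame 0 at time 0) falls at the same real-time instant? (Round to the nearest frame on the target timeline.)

Source frame index: (0×3600 + 6×60 + 12) × 24 + 1 = 8929.
Real time: 8929 / (24000/1001) = 8937929/24000 s.
Target frame: (8937929/24000) × (50) = 8937929/480 ≈ 18620.685 → 18621.

frame 18621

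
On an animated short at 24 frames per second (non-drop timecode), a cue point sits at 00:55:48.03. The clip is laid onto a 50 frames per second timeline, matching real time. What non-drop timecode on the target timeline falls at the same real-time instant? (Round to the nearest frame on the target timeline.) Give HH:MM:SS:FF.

00:55:48:06

Source frame index: (0×3600 + 55×60 + 48) × 24 + 3 = 80355.
Real time: 80355 / (24) = 26785/8 s.
Target frame: (26785/8) × (50) = 669625/4 ≈ 167406.250 → 167406.
At 50 labels/s: frame 167406 → 00:55:48:06.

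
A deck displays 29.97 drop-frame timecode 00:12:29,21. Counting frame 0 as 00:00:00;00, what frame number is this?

22469

Complete 10-minute blocks: 1, each 17982 frames → 17982.
Remaining 2 whole minutes in the current block: 1800 + 1 × 1798 = 3598 frames.
Within the current minute: 29 × 30 + 21 − 2 = 889 (labels ;00/;01 skipped at this minute). Total = 17982 + 3598 + 889 = 22469.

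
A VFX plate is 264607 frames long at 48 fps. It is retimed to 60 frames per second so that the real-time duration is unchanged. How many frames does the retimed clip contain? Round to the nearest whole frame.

Frames at target rate = 264607 × (60) / (48) = 1323035/4 ≈ 330758.750.
Nearest whole frame: 330759.

330759 frames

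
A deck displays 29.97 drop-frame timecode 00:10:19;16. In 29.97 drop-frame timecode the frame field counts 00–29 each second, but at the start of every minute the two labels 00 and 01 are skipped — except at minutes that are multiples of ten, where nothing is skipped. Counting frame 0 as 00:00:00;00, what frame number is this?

As if non-drop at 30 labels/s: (0 × 3600 + 10 × 60 + 19) × 30 + 16 = 18586.
Minute boundaries passed: 10; those not divisible by 10: 10 − 1 = 9; dropped labels = 2 × 9 = 18.
Actual frame index = 18586 − 18 = 18568.

18568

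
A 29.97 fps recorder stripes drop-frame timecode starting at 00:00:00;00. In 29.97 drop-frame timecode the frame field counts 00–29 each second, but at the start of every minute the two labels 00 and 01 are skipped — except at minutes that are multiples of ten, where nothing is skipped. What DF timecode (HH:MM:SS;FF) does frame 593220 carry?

Ten DF minutes hold 17982 frames, so frame 593220 lies in block 32 (frames 575424–593405) with 17796 frames into that block.
The block's first minute is 1800 frames and the rest 1798 each; 17796 frames reaches minute 9, so 32 × 18 + 9 × 2 = 594 labels have been skipped so far.
Adding those back, label number 593220 + 594 = 593814 at 30 labels/s is 19793 s + 24 f = 5 h 29 min 53 s frame 24, i.e. 05:29:53;24.

05:29:53;24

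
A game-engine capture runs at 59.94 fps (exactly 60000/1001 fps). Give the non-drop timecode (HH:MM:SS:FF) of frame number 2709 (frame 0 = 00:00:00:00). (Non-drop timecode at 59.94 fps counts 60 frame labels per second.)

00:00:45:09

2709 ÷ 60 = 45 full seconds, remainder 9 frames.
45 s = 0 h 0 min 45 s.
Timecode: 00:00:45:09.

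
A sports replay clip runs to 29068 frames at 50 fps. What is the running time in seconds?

Running time = 29068 / (50) = 581.36 s.

581.36 seconds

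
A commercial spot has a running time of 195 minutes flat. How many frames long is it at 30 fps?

351000 frames

195 min = 11700 s.
Frames = 11700 × 30 = 351000.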